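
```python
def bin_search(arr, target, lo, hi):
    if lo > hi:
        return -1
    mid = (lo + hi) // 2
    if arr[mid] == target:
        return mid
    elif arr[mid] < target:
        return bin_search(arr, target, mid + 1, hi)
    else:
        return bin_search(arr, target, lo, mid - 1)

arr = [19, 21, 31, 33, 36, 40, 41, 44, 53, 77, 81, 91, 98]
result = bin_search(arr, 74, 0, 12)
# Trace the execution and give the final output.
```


bin_search(arr, 74, 0, 12)
lo=0, hi=12, mid=6, arr[mid]=41
41 < 74, search right half
lo=7, hi=12, mid=9, arr[mid]=77
77 > 74, search left half
lo=7, hi=8, mid=7, arr[mid]=44
44 < 74, search right half
lo=8, hi=8, mid=8, arr[mid]=53
53 < 74, search right half
lo > hi, target not found, return -1
= -1


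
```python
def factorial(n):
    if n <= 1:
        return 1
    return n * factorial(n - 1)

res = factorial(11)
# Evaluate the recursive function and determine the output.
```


factorial(11)
= 11 * factorial(10)
= 11 * 10 * factorial(9)
= 11 * 10 * 9 * factorial(8)
= 11 * 10 * 9 * 8 * factorial(7)
= 11 * 10 * 9 * 8 * 7 * factorial(6)
= 11 * 10 * 9 * 8 * 7 * 6 * factorial(5)
= 11 * 10 * 9 * 8 * 7 * 6 * 5 * factorial(4)
= 11 * 10 * 9 * 8 * 7 * 6 * 5 * 4 * factorial(3)
= 11 * 10 * 9 * 8 * 7 * 6 * 5 * 4 * 3 * factorial(2)
= 11 * 10 * 9 * 8 * 7 * 6 * 5 * 4 * 3 * 2 * factorial(1)
= 11 * 10 * 9 * 8 * 7 * 6 * 5 * 4 * 3 * 2 * 1
= 39916800


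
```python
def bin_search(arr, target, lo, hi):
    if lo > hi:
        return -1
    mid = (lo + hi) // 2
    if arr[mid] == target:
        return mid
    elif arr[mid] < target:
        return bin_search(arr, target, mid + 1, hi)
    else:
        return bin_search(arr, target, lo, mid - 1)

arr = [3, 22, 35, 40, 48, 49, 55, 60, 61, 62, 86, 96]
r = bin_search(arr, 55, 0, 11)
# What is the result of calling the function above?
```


bin_search(arr, 55, 0, 11)
lo=0, hi=11, mid=5, arr[mid]=49
49 < 55, search right half
lo=6, hi=11, mid=8, arr[mid]=61
61 > 55, search left half
lo=6, hi=7, mid=6, arr[mid]=55
arr[6] == 55, found at index 6
= 6


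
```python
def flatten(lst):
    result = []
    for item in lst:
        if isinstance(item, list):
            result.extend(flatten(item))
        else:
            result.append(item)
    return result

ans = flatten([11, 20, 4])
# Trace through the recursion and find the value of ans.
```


flatten([11, 20, 4])
Processing each element:
  11 is not a list -> append 11
  20 is not a list -> append 20
  4 is not a list -> append 4
= [11, 20, 4]


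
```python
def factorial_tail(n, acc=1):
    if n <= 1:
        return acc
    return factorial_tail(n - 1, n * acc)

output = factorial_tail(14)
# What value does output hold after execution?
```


factorial_tail(14, 1)
= factorial_tail(13, 14 * 1) = factorial_tail(13, 14)
= factorial_tail(12, 13 * 14) = factorial_tail(12, 182)
= factorial_tail(11, 12 * 182) = factorial_tail(11, 2184)
= factorial_tail(10, 11 * 2184) = factorial_tail(10, 24024)
= factorial_tail(9, 10 * 24024) = factorial_tail(9, 240240)
= factorial_tail(8, 9 * 240240) = factorial_tail(8, 2162160)
= factorial_tail(7, 8 * 2162160) = factorial_tail(7, 17297280)
= factorial_tail(6, 7 * 17297280) = factorial_tail(6, 121080960)
= factorial_tail(5, 6 * 121080960) = factorial_tail(5, 726485760)
= factorial_tail(4, 5 * 726485760) = factorial_tail(4, 3632428800)
= factorial_tail(3, 4 * 3632428800) = factorial_tail(3, 14529715200)
= factorial_tail(2, 3 * 14529715200) = factorial_tail(2, 43589145600)
= factorial_tail(1, 2 * 43589145600) = factorial_tail(1, 87178291200)
n <= 1, return acc = 87178291200


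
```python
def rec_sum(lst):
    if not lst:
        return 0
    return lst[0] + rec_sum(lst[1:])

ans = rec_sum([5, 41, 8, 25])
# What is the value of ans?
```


rec_sum([5, 41, 8, 25])
= 5 + rec_sum([41, 8, 25])
= 5 + 41 + rec_sum([8, 25])
= 5 + 41 + 8 + rec_sum([25])
= 5 + 41 + 8 + 25 + rec_sum([])
= 5 + 41 + 8 + 25 + 0
= 79


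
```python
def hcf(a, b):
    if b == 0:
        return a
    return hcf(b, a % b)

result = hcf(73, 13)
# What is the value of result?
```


hcf(73, 13)
= hcf(13, 73 % 13) = hcf(13, 8)
= hcf(8, 13 % 8) = hcf(8, 5)
= hcf(5, 8 % 5) = hcf(5, 3)
= hcf(3, 5 % 3) = hcf(3, 2)
= hcf(2, 3 % 2) = hcf(2, 1)
= hcf(1, 2 % 1) = hcf(1, 0)
b == 0, return a = 1


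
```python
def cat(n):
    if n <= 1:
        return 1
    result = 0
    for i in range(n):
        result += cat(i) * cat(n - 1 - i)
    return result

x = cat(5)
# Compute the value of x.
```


cat(5)
= sum of cat(i) * cat(5-1-i) for i in 0..4
First compute sub-values bottom-up:
  cat(0) = 1, cat(1) = 1
  cat(2) = 1*1 + 1*1 = 2
  cat(3) = 1*2 + 1*1 + 2*1 = 5
  cat(4) = 1*5 + 1*2 + 2*1 + 5*1 = 14
Now cat(5):
  cat(0)*cat(4) = 1*14 = 14
  cat(1)*cat(3) = 1*5 = 5
  cat(2)*cat(2) = 2*2 = 4
  cat(3)*cat(1) = 5*1 = 5
  cat(4)*cat(0) = 14*1 = 14
= 14 + 5 + 4 + 5 + 14
= 42


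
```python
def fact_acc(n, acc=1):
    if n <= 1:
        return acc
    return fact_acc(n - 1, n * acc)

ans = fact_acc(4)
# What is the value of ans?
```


fact_acc(4, 1)
= fact_acc(3, 4 * 1) = fact_acc(3, 4)
= fact_acc(2, 3 * 4) = fact_acc(2, 12)
= fact_acc(1, 2 * 12) = fact_acc(1, 24)
n <= 1, return acc = 24


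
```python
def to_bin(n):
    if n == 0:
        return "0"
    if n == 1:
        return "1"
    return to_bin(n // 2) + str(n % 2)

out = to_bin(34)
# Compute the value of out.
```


to_bin(34)
= to_bin(17) + "0"
= to_bin(8) + "1" + "0"
= to_bin(4) + "0" + "1" + "0"
= to_bin(2) + "0" + "0" + "1" + "0"
= to_bin(1) + "0" + "0" + "0" + "1" + "0"
= "1" + "0" + "0" + "0" + "1" + "0"
= "100010"


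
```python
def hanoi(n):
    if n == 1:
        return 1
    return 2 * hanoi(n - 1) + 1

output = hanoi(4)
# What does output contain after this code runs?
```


hanoi(4)
= 2 * hanoi(3) + 1
= 2 * (2 * hanoi(2) + 1) + 1
= 2 * (2 * (2 * hanoi(1) + 1) + 1) + 1
Now compute bottom-up:
hanoi(1) = 1
hanoi(2) = 2 * 1 + 1 = 3
hanoi(3) = 2 * 3 + 1 = 7
hanoi(4) = 2 * 7 + 1 = 15
= 15


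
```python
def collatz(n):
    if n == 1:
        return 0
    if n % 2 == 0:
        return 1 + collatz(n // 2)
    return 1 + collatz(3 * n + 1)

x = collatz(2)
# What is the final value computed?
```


collatz(2)
2 is even -> collatz(1)
Reached 1 after 1 steps
= 1


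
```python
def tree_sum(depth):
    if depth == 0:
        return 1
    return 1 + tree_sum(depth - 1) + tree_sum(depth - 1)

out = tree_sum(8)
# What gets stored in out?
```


tree_sum(8)
= 1 + tree_sum(7) + tree_sum(7)
= 1 + 2 * tree_sum(7)
tree_sum(k) = 2^(k+1) - 1
tree_sum(0) = 1
tree_sum(1) = 3
tree_sum(2) = 7
tree_sum(3) = 15
tree_sum(4) = 31
tree_sum(8) = 2^9 - 1 = 511


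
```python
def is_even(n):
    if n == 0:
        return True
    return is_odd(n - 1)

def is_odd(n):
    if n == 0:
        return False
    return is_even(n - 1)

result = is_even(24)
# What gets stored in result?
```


is_even(24)
= is_odd(23)
= is_even(22)
= is_odd(21)
= is_even(20)
= is_odd(19)
= is_even(18)
= is_odd(17)
= is_even(16)
= is_odd(15)
= is_even(14)
= is_odd(13)
= is_even(12)
= is_odd(11)
= is_even(10)
= is_odd(9)
= is_even(8)
= is_odd(7)
= is_even(6)
= is_odd(5)
= is_even(4)
= is_odd(3)
= is_even(2)
= is_odd(1)
= is_even(0)
n == 0: return True
= True


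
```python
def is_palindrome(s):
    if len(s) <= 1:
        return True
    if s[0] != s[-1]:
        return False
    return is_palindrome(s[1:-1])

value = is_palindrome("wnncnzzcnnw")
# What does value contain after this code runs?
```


is_palindrome("wnncnzzcnnw")
"wnncnzzcnnw": s[0]='w' == s[-1]='w' -> is_palindrome("nncnzzcnn")
"nncnzzcnn": s[0]='n' == s[-1]='n' -> is_palindrome("ncnzzcn")
"ncnzzcn": s[0]='n' == s[-1]='n' -> is_palindrome("cnzzc")
"cnzzc": s[0]='c' == s[-1]='c' -> is_palindrome("nzz")
"nzz": s[0]='n' != s[-1]='z' -> False
= False


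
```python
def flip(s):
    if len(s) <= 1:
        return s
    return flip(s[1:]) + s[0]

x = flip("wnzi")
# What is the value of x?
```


flip("wnzi")
= flip("nzi") + "w"
= flip("zi") + "n" + "w"
= flip("i") + "z" + "n" + "w"
= "i" + "z" + "n" + "w"
= "iznw"


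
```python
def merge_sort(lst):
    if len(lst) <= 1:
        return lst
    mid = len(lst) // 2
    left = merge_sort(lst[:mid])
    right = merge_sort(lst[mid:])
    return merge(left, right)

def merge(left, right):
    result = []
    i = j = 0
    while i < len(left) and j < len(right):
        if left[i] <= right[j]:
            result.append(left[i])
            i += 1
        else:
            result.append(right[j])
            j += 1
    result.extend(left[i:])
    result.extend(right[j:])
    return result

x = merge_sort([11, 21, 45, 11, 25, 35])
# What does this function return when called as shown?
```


merge_sort([11, 21, 45, 11, 25, 35])
Split into [11, 21, 45] and [11, 25, 35]
Left sorted: [11, 21, 45]
Right sorted: [11, 25, 35]
Merge [11, 21, 45] and [11, 25, 35]
= [11, 11, 21, 25, 35, 45]


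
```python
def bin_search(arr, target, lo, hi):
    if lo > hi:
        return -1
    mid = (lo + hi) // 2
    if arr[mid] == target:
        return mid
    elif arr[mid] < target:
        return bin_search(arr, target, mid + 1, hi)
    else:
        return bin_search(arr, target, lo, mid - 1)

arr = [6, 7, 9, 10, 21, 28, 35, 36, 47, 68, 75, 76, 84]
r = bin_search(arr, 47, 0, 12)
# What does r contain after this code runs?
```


bin_search(arr, 47, 0, 12)
lo=0, hi=12, mid=6, arr[mid]=35
35 < 47, search right half
lo=7, hi=12, mid=9, arr[mid]=68
68 > 47, search left half
lo=7, hi=8, mid=7, arr[mid]=36
36 < 47, search right half
lo=8, hi=8, mid=8, arr[mid]=47
arr[8] == 47, found at index 8
= 8


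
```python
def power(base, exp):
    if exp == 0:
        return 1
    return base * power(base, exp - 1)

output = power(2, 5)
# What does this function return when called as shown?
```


power(2, 5)
= 2 * power(2, 4)
= 2 * 2 * power(2, 3)
= 2 * 2 * 2 * power(2, 2)
= 2 * 2 * 2 * 2 * power(2, 1)
= 2 * 2 * 2 * 2 * 2 * power(2, 0)
= 2 * 2 * 2 * 2 * 2 * 1
= 32


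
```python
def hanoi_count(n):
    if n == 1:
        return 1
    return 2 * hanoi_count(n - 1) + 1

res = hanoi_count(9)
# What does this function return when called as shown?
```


hanoi_count(9)
= 2 * hanoi_count(8) + 1
= 2 * (2 * hanoi_count(7) + 1) + 1
= 2 * (2 * (2 * hanoi_count(6) + 1) + 1) + 1
= 2 * (2 * (2 * (2 * hanoi_count(5) + 1) + 1) + 1) + 1
= 2 * (2 * (2 * (2 * (2 * hanoi_count(4) + 1) + 1) + 1) + 1) + 1
= 2 * (2 * (2 * (2 * (2 * (2 * hanoi_count(3) + 1) + 1) + 1) + 1) + 1) + 1
= 2 * (2 * (2 * (2 * (2 * (2 * (2 * hanoi_count(2) + 1) + 1) + 1) + 1) + 1) + 1) + 1
= 2 * (2 * (2 * (2 * (2 * (2 * (2 * (2 * hanoi_count(1) + 1) + 1) + 1) + 1) + 1) + 1) + 1) + 1
Now compute bottom-up:
hanoi_count(1) = 1
hanoi_count(2) = 2 * 1 + 1 = 3
hanoi_count(3) = 2 * 3 + 1 = 7
hanoi_count(4) = 2 * 7 + 1 = 15
hanoi_count(5) = 2 * 15 + 1 = 31
hanoi_count(6) = 2 * 31 + 1 = 63
hanoi_count(7) = 2 * 63 + 1 = 127
hanoi_count(8) = 2 * 127 + 1 = 255
hanoi_count(9) = 2 * 255 + 1 = 511
= 511


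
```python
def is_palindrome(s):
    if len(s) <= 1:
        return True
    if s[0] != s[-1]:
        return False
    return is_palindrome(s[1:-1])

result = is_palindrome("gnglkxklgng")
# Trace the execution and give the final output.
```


is_palindrome("gnglkxklgng")
"gnglkxklgng": s[0]='g' == s[-1]='g' -> is_palindrome("nglkxklgn")
"nglkxklgn": s[0]='n' == s[-1]='n' -> is_palindrome("glkxklg")
"glkxklg": s[0]='g' == s[-1]='g' -> is_palindrome("lkxkl")
"lkxkl": s[0]='l' == s[-1]='l' -> is_palindrome("kxk")
"kxk": s[0]='k' == s[-1]='k' -> is_palindrome("x")
"x": len <= 1 -> True
= True


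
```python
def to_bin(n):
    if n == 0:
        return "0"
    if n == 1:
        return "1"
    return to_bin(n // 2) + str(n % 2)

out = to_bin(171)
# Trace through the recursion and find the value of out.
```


to_bin(171)
= to_bin(85) + "1"
= to_bin(42) + "1" + "1"
= to_bin(21) + "0" + "1" + "1"
= to_bin(10) + "1" + "0" + "1" + "1"
= to_bin(5) + "0" + "1" + "0" + "1" + "1"
= to_bin(2) + "1" + "0" + "1" + "0" + "1" + "1"
= to_bin(1) + "0" + "1" + "0" + "1" + "0" + "1" + "1"
= "1" + "0" + "1" + "0" + "1" + "0" + "1" + "1"
= "10101011"


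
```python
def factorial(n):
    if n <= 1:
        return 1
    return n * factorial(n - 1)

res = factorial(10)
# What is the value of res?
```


factorial(10)
= 10 * factorial(9)
= 10 * 9 * factorial(8)
= 10 * 9 * 8 * factorial(7)
= 10 * 9 * 8 * 7 * factorial(6)
= 10 * 9 * 8 * 7 * 6 * factorial(5)
= 10 * 9 * 8 * 7 * 6 * 5 * factorial(4)
= 10 * 9 * 8 * 7 * 6 * 5 * 4 * factorial(3)
= 10 * 9 * 8 * 7 * 6 * 5 * 4 * 3 * factorial(2)
= 10 * 9 * 8 * 7 * 6 * 5 * 4 * 3 * 2 * factorial(1)
= 10 * 9 * 8 * 7 * 6 * 5 * 4 * 3 * 2 * 1
= 3628800


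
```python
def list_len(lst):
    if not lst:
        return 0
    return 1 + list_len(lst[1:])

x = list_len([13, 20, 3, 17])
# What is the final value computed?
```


list_len([13, 20, 3, 17])
= 1 + list_len([20, 3, 17])
= 1 + 1 + list_len([3, 17])
= 1 + 1 + 1 + list_len([17])
= 1 + 1 + 1 + 1 + list_len([])
= 1 + 1 + 1 + 1 + 0
= 4


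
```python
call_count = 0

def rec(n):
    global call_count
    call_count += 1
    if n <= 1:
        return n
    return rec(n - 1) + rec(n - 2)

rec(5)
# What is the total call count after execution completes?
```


rec(5) calls rec(4) and rec(3); each non-base call branches into two more.
Let C(k) = total number of calls made by rec(k), including the call to rec(k) itself.
Base cases: C(0) = 1, C(1) = 1
Recurrence: C(k) = 1 + C(k-1) + C(k-2)
  C(2) = 1 + C(1) + C(0) = 1 + 1 + 1 = 3
  C(3) = 1 + C(2) + C(1) = 1 + 3 + 1 = 5
  C(4) = 1 + C(3) + C(2) = 1 + 5 + 3 = 9
  C(5) = 1 + C(4) + C(3) = 1 + 9 + 5 = 15
Total calls = C(5) = 15


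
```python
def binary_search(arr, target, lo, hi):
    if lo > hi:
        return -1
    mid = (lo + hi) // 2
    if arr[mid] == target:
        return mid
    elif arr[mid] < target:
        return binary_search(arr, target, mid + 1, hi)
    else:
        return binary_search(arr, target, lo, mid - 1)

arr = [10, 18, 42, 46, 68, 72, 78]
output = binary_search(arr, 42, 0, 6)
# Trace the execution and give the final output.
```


binary_search(arr, 42, 0, 6)
lo=0, hi=6, mid=3, arr[mid]=46
46 > 42, search left half
lo=0, hi=2, mid=1, arr[mid]=18
18 < 42, search right half
lo=2, hi=2, mid=2, arr[mid]=42
arr[2] == 42, found at index 2
= 2


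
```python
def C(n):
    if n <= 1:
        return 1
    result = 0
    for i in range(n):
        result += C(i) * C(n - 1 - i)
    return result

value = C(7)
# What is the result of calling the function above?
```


C(7)
= sum of C(i) * C(7-1-i) for i in 0..6
First compute sub-values bottom-up:
  C(0) = 1, C(1) = 1
  C(2) = 1*1 + 1*1 = 2
  C(3) = 1*2 + 1*1 + 2*1 = 5
  C(4) = 1*5 + 1*2 + 2*1 + 5*1 = 14
  C(5) = 1*14 + 1*5 + 2*2 + 5*1 + 14*1 = 42
  C(6) = 1*42 + 1*14 + 2*5 + 5*2 + 14*1 + 42*1 = 132
Now C(7):
  C(0)*C(6) = 1*132 = 132
  C(1)*C(5) = 1*42 = 42
  C(2)*C(4) = 2*14 = 28
  C(3)*C(3) = 5*5 = 25
  C(4)*C(2) = 14*2 = 28
  C(5)*C(1) = 42*1 = 42
  C(6)*C(0) = 132*1 = 132
= 132 + 42 + 28 + 25 + 28 + 42 + 132
= 429


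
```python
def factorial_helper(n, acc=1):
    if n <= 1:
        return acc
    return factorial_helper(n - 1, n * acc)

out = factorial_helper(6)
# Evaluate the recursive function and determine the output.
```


factorial_helper(6, 1)
= factorial_helper(5, 6 * 1) = factorial_helper(5, 6)
= factorial_helper(4, 5 * 6) = factorial_helper(4, 30)
= factorial_helper(3, 4 * 30) = factorial_helper(3, 120)
= factorial_helper(2, 3 * 120) = factorial_helper(2, 360)
= factorial_helper(1, 2 * 360) = factorial_helper(1, 720)
n <= 1, return acc = 720


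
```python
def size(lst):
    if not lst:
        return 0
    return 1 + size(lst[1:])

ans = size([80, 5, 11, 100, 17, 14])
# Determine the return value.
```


size([80, 5, 11, 100, 17, 14])
= 1 + size([5, 11, 100, 17, 14])
= 1 + 1 + size([11, 100, 17, 14])
= 1 + 1 + 1 + size([100, 17, 14])
= 1 + 1 + 1 + 1 + size([17, 14])
= 1 + 1 + 1 + 1 + 1 + size([14])
= 1 + 1 + 1 + 1 + 1 + 1 + size([])
= 1 + 1 + 1 + 1 + 1 + 1 + 0
= 6


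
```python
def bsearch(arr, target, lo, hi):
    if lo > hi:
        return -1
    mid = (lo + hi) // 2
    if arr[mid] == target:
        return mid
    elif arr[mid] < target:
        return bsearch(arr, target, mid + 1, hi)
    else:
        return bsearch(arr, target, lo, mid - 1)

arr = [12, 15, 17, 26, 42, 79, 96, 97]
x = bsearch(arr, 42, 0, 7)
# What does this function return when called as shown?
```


bsearch(arr, 42, 0, 7)
lo=0, hi=7, mid=3, arr[mid]=26
26 < 42, search right half
lo=4, hi=7, mid=5, arr[mid]=79
79 > 42, search left half
lo=4, hi=4, mid=4, arr[mid]=42
arr[4] == 42, found at index 4
= 4


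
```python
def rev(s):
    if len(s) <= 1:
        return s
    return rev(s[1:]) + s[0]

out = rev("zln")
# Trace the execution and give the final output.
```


rev("zln")
= rev("ln") + "z"
= rev("n") + "l" + "z"
= "n" + "l" + "z"
= "nlz"


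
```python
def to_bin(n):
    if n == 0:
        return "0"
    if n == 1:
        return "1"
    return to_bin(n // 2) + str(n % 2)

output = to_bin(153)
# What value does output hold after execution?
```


to_bin(153)
= to_bin(76) + "1"
= to_bin(38) + "0" + "1"
= to_bin(19) + "0" + "0" + "1"
= to_bin(9) + "1" + "0" + "0" + "1"
= to_bin(4) + "1" + "1" + "0" + "0" + "1"
= to_bin(2) + "0" + "1" + "1" + "0" + "0" + "1"
= to_bin(1) + "0" + "0" + "1" + "1" + "0" + "0" + "1"
= "1" + "0" + "0" + "1" + "1" + "0" + "0" + "1"
= "10011001"


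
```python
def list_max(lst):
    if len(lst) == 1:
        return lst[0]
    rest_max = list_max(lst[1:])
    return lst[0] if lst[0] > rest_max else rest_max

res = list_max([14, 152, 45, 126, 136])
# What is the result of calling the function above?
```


list_max([14, 152, 45, 126, 136])
= compare 14 with list_max([152, 45, 126, 136])
= compare 152 with list_max([45, 126, 136])
= compare 45 with list_max([126, 136])
= compare 126 with list_max([136])
Base: list_max([136]) = 136
compare 126 with 136: max = 136
compare 45 with 136: max = 136
compare 152 with 136: max = 152
compare 14 with 152: max = 152
= 152


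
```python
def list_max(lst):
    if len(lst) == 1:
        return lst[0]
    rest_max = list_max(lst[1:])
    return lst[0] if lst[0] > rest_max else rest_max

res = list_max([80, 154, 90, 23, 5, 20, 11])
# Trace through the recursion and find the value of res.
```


list_max([80, 154, 90, 23, 5, 20, 11])
= compare 80 with list_max([154, 90, 23, 5, 20, 11])
= compare 154 with list_max([90, 23, 5, 20, 11])
= compare 90 with list_max([23, 5, 20, 11])
= compare 23 with list_max([5, 20, 11])
= compare 5 with list_max([20, 11])
= compare 20 with list_max([11])
Base: list_max([11]) = 11
compare 20 with 11: max = 20
compare 5 with 20: max = 20
compare 23 with 20: max = 23
compare 90 with 23: max = 90
compare 154 with 90: max = 154
compare 80 with 154: max = 154
= 154


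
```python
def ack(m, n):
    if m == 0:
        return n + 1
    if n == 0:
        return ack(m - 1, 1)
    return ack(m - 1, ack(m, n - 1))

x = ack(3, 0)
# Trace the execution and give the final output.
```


ack(3, 0)
n == 0: return ack(2, 1)
= ack(2, 1) = 5
= 5


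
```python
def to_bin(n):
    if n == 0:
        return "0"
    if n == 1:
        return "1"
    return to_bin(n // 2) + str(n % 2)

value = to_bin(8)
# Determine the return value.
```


to_bin(8)
= to_bin(4) + "0"
= to_bin(2) + "0" + "0"
= to_bin(1) + "0" + "0" + "0"
= "1" + "0" + "0" + "0"
= "1000"


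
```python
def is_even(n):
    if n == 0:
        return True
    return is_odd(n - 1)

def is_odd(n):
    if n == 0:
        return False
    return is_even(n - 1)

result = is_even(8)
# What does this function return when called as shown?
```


is_even(8)
= is_odd(7)
= is_even(6)
= is_odd(5)
= is_even(4)
= is_odd(3)
= is_even(2)
= is_odd(1)
= is_even(0)
n == 0: return True
= True


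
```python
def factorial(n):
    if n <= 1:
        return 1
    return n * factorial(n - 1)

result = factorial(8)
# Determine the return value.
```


factorial(8)
= 8 * factorial(7)
= 8 * 7 * factorial(6)
= 8 * 7 * 6 * factorial(5)
= 8 * 7 * 6 * 5 * factorial(4)
= 8 * 7 * 6 * 5 * 4 * factorial(3)
= 8 * 7 * 6 * 5 * 4 * 3 * factorial(2)
= 8 * 7 * 6 * 5 * 4 * 3 * 2 * factorial(1)
= 8 * 7 * 6 * 5 * 4 * 3 * 2 * 1
= 40320


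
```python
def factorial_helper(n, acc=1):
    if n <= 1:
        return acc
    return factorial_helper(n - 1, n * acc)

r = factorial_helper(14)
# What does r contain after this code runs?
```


factorial_helper(14, 1)
= factorial_helper(13, 14 * 1) = factorial_helper(13, 14)
= factorial_helper(12, 13 * 14) = factorial_helper(12, 182)
= factorial_helper(11, 12 * 182) = factorial_helper(11, 2184)
= factorial_helper(10, 11 * 2184) = factorial_helper(10, 24024)
= factorial_helper(9, 10 * 24024) = factorial_helper(9, 240240)
= factorial_helper(8, 9 * 240240) = factorial_helper(8, 2162160)
= factorial_helper(7, 8 * 2162160) = factorial_helper(7, 17297280)
= factorial_helper(6, 7 * 17297280) = factorial_helper(6, 121080960)
= factorial_helper(5, 6 * 121080960) = factorial_helper(5, 726485760)
= factorial_helper(4, 5 * 726485760) = factorial_helper(4, 3632428800)
= factorial_helper(3, 4 * 3632428800) = factorial_helper(3, 14529715200)
= factorial_helper(2, 3 * 14529715200) = factorial_helper(2, 43589145600)
= factorial_helper(1, 2 * 43589145600) = factorial_helper(1, 87178291200)
n <= 1, return acc = 87178291200


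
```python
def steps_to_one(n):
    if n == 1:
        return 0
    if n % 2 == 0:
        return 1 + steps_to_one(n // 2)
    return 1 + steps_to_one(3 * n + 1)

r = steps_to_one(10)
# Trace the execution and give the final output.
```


steps_to_one(10)
10 is even -> steps_to_one(5)
5 is odd -> 3*5+1 = 16 -> steps_to_one(16)
16 is even -> steps_to_one(8)
8 is even -> steps_to_one(4)
4 is even -> steps_to_one(2)
2 is even -> steps_to_one(1)
Reached 1 after 6 steps
= 6


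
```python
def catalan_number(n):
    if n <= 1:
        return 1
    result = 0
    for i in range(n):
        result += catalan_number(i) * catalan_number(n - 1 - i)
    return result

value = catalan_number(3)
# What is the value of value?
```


catalan_number(3)
= sum of catalan_number(i) * catalan_number(3-1-i) for i in 0..2
First compute sub-values bottom-up:
  catalan_number(0) = 1, catalan_number(1) = 1
  catalan_number(2) = 1*1 + 1*1 = 2
Now catalan_number(3):
  catalan_number(0)*catalan_number(2) = 1*2 = 2
  catalan_number(1)*catalan_number(1) = 1*1 = 1
  catalan_number(2)*catalan_number(0) = 2*1 = 2
= 2 + 1 + 2
= 5


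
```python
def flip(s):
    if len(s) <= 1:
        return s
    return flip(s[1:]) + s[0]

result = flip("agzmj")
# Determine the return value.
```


flip("agzmj")
= flip("gzmj") + "a"
= flip("zmj") + "g" + "a"
= flip("mj") + "z" + "g" + "a"
= flip("j") + "m" + "z" + "g" + "a"
= "j" + "m" + "z" + "g" + "a"
= "jmzga"


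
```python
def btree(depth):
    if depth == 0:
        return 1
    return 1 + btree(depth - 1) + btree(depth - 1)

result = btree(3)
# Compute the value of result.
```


btree(3)
= 1 + btree(2) + btree(2)
= 1 + 2 * btree(2)
btree(k) = 2^(k+1) - 1
btree(0) = 1
btree(1) = 3
btree(2) = 7
btree(3) = 15
btree(3) = 2^4 - 1 = 15


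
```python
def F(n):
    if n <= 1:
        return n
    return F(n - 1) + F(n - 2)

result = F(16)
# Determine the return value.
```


F(16)
= F(15) + F(14)
= (F(14) + F(13)) + F(14)
Computing bottom-up: F(0)=0, F(1)=1, F(2)=1, F(3)=2, F(4)=3, F(5)=5, F(6)=8, F(7)=13, F(8)=21, F(9)=34, F(10)=55, F(11)=89, F(12)=144, F(13)=233, F(14)=377, F(15)=610, F(16)=987
= 987


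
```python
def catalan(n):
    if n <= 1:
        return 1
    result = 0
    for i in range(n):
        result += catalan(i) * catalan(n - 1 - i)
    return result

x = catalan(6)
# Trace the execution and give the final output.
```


catalan(6)
= sum of catalan(i) * catalan(6-1-i) for i in 0..5
First compute sub-values bottom-up:
  catalan(0) = 1, catalan(1) = 1
  catalan(2) = 1*1 + 1*1 = 2
  catalan(3) = 1*2 + 1*1 + 2*1 = 5
  catalan(4) = 1*5 + 1*2 + 2*1 + 5*1 = 14
  catalan(5) = 1*14 + 1*5 + 2*2 + 5*1 + 14*1 = 42
Now catalan(6):
  catalan(0)*catalan(5) = 1*42 = 42
  catalan(1)*catalan(4) = 1*14 = 14
  catalan(2)*catalan(3) = 2*5 = 10
  catalan(3)*catalan(2) = 5*2 = 10
  catalan(4)*catalan(1) = 14*1 = 14
  catalan(5)*catalan(0) = 42*1 = 42
= 42 + 14 + 10 + 10 + 14 + 42
= 132


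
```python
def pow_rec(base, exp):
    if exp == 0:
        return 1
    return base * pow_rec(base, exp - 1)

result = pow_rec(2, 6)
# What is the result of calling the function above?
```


pow_rec(2, 6)
= 2 * pow_rec(2, 5)
= 2 * 2 * pow_rec(2, 4)
= 2 * 2 * 2 * pow_rec(2, 3)
= 2 * 2 * 2 * 2 * pow_rec(2, 2)
= 2 * 2 * 2 * 2 * 2 * pow_rec(2, 1)
= 2 * 2 * 2 * 2 * 2 * 2 * pow_rec(2, 0)
= 2 * 2 * 2 * 2 * 2 * 2 * 1
= 64


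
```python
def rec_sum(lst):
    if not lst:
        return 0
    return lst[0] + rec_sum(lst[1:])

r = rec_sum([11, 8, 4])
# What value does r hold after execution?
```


rec_sum([11, 8, 4])
= 11 + rec_sum([8, 4])
= 11 + 8 + rec_sum([4])
= 11 + 8 + 4 + rec_sum([])
= 11 + 8 + 4 + 0
= 23


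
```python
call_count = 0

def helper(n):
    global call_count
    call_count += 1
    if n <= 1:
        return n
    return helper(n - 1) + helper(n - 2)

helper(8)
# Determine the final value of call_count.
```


helper(8) calls helper(7) and helper(6); each non-base call branches into two more.
Let C(k) = total number of calls made by helper(k), including the call to helper(k) itself.
Base cases: C(0) = 1, C(1) = 1
Recurrence: C(k) = 1 + C(k-1) + C(k-2)
  C(2) = 1 + C(1) + C(0) = 1 + 1 + 1 = 3
  C(3) = 1 + C(2) + C(1) = 1 + 3 + 1 = 5
  C(4) = 1 + C(3) + C(2) = 1 + 5 + 3 = 9
  C(5) = 1 + C(4) + C(3) = 1 + 9 + 5 = 15
  C(6) = 1 + C(5) + C(4) = 1 + 15 + 9 = 25
  C(7) = 1 + C(6) + C(5) = 1 + 25 + 15 = 41
  C(8) = 1 + C(7) + C(6) = 1 + 41 + 25 = 67
Total calls = C(8) = 67


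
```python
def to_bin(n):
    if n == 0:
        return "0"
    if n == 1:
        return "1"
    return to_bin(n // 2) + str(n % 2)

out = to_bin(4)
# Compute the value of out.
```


to_bin(4)
= to_bin(2) + "0"
= to_bin(1) + "0" + "0"
= "1" + "0" + "0"
= "100"


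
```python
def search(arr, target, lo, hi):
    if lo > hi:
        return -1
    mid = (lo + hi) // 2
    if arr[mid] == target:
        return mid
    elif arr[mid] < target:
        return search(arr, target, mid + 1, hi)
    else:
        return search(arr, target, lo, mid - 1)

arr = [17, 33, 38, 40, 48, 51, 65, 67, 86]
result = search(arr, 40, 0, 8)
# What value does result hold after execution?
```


search(arr, 40, 0, 8)
lo=0, hi=8, mid=4, arr[mid]=48
48 > 40, search left half
lo=0, hi=3, mid=1, arr[mid]=33
33 < 40, search right half
lo=2, hi=3, mid=2, arr[mid]=38
38 < 40, search right half
lo=3, hi=3, mid=3, arr[mid]=40
arr[3] == 40, found at index 3
= 3


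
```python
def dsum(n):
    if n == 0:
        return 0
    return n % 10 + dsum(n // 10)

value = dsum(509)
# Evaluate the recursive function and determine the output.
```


dsum(509)
= 9 + dsum(50)
= 9 + 0 + dsum(5)
= 9 + 0 + 5 + dsum(0)
= 9 + 0 + 5 + 0
= 14


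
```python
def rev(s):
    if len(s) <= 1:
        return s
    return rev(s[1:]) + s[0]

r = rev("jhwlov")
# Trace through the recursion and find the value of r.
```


rev("jhwlov")
= rev("hwlov") + "j"
= rev("wlov") + "h" + "j"
= rev("lov") + "w" + "h" + "j"
= rev("ov") + "l" + "w" + "h" + "j"
= rev("v") + "o" + "l" + "w" + "h" + "j"
= "v" + "o" + "l" + "w" + "h" + "j"
= "volwhj"


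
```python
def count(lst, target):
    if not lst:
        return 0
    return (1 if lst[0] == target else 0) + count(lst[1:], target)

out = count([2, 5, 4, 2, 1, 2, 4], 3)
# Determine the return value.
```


count([2, 5, 4, 2, 1, 2, 4], 3)
lst[0]=2 != 3: 0 + count([5, 4, 2, 1, 2, 4], 3)
lst[0]=5 != 3: 0 + count([4, 2, 1, 2, 4], 3)
lst[0]=4 != 3: 0 + count([2, 1, 2, 4], 3)
lst[0]=2 != 3: 0 + count([1, 2, 4], 3)
lst[0]=1 != 3: 0 + count([2, 4], 3)
lst[0]=2 != 3: 0 + count([4], 3)
lst[0]=4 != 3: 0 + count([], 3)
= 0


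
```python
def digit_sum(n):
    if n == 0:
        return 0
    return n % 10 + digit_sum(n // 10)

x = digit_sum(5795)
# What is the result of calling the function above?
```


digit_sum(5795)
= 5 + digit_sum(579)
= 5 + 9 + digit_sum(57)
= 5 + 9 + 7 + digit_sum(5)
= 5 + 9 + 7 + 5 + digit_sum(0)
= 5 + 9 + 7 + 5 + 0
= 26


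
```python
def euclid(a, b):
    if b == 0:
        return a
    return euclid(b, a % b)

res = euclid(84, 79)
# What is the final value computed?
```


euclid(84, 79)
= euclid(79, 84 % 79) = euclid(79, 5)
= euclid(5, 79 % 5) = euclid(5, 4)
= euclid(4, 5 % 4) = euclid(4, 1)
= euclid(1, 4 % 1) = euclid(1, 0)
b == 0, return a = 1


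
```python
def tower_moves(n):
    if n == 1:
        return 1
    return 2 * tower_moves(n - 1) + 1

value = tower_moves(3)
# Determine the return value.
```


tower_moves(3)
= 2 * tower_moves(2) + 1
= 2 * (2 * tower_moves(1) + 1) + 1
Now compute bottom-up:
tower_moves(1) = 1
tower_moves(2) = 2 * 1 + 1 = 3
tower_moves(3) = 2 * 3 + 1 = 7
= 7


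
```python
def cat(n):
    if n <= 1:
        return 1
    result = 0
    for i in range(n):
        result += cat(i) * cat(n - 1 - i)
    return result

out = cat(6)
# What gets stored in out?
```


cat(6)
= sum of cat(i) * cat(6-1-i) for i in 0..5
First compute sub-values bottom-up:
  cat(0) = 1, cat(1) = 1
  cat(2) = 1*1 + 1*1 = 2
  cat(3) = 1*2 + 1*1 + 2*1 = 5
  cat(4) = 1*5 + 1*2 + 2*1 + 5*1 = 14
  cat(5) = 1*14 + 1*5 + 2*2 + 5*1 + 14*1 = 42
Now cat(6):
  cat(0)*cat(5) = 1*42 = 42
  cat(1)*cat(4) = 1*14 = 14
  cat(2)*cat(3) = 2*5 = 10
  cat(3)*cat(2) = 5*2 = 10
  cat(4)*cat(1) = 14*1 = 14
  cat(5)*cat(0) = 42*1 = 42
= 42 + 14 + 10 + 10 + 14 + 42
= 132


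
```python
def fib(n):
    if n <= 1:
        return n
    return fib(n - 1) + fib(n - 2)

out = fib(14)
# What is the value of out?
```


fib(14)
= fib(13) + fib(12)
= (fib(12) + fib(11)) + fib(12)
Computing bottom-up: fib(0)=0, fib(1)=1, fib(2)=1, fib(3)=2, fib(4)=3, fib(5)=5, fib(6)=8, fib(7)=13, fib(8)=21, fib(9)=34, fib(10)=55, fib(11)=89, fib(12)=144, fib(13)=233, fib(14)=377
= 377


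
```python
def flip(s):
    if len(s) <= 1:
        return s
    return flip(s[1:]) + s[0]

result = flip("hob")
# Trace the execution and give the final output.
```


flip("hob")
= flip("ob") + "h"
= flip("b") + "o" + "h"
= "b" + "o" + "h"
= "boh"


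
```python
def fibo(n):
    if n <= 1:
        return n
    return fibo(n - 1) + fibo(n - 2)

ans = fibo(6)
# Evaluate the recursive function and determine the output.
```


fibo(6)
= fibo(5) + fibo(4)
= (fibo(4) + fibo(3)) + fibo(4)
Computing bottom-up: fibo(0)=0, fibo(1)=1, fibo(2)=1, fibo(3)=2, fibo(4)=3, fibo(5)=5, fibo(6)=8
= 8


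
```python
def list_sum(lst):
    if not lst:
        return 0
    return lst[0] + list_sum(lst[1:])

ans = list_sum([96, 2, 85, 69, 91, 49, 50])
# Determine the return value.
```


list_sum([96, 2, 85, 69, 91, 49, 50])
= 96 + list_sum([2, 85, 69, 91, 49, 50])
= 96 + 2 + list_sum([85, 69, 91, 49, 50])
= 96 + 2 + 85 + list_sum([69, 91, 49, 50])
= 96 + 2 + 85 + 69 + list_sum([91, 49, 50])
= 96 + 2 + 85 + 69 + 91 + list_sum([49, 50])
= 96 + 2 + 85 + 69 + 91 + 49 + list_sum([50])
= 96 + 2 + 85 + 69 + 91 + 49 + 50 + list_sum([])
= 96 + 2 + 85 + 69 + 91 + 49 + 50 + 0
= 442


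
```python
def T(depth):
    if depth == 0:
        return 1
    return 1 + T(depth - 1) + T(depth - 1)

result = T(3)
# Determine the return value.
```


T(3)
= 1 + T(2) + T(2)
= 1 + 2 * T(2)
T(k) = 2^(k+1) - 1
T(0) = 1
T(1) = 3
T(2) = 7
T(3) = 15
T(3) = 2^4 - 1 = 15


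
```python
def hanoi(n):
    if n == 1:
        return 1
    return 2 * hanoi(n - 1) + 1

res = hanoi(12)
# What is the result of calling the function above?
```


hanoi(12)
= 2 * hanoi(11) + 1
= 2 * (2 * hanoi(10) + 1) + 1
= 2 * (2 * (2 * hanoi(9) + 1) + 1) + 1
= 2 * (2 * (2 * (2 * hanoi(8) + 1) + 1) + 1) + 1
= 2 * (2 * (2 * (2 * (2 * hanoi(7) + 1) + 1) + 1) + 1) + 1
= 2 * (2 * (2 * (2 * (2 * (2 * hanoi(6) + 1) + 1) + 1) + 1) + 1) + 1
= 2 * (2 * (2 * (2 * (2 * (2 * (2 * hanoi(5) + 1) + 1) + 1) + 1) + 1) + 1) + 1
= 2 * (2 * (2 * (2 * (2 * (2 * (2 * (2 * hanoi(4) + 1) + 1) + 1) + 1) + 1) + 1) + 1) + 1
= 2 * (2 * (2 * (2 * (2 * (2 * (2 * (2 * (2 * hanoi(3) + 1) + 1) + 1) + 1) + 1) + 1) + 1) + 1) + 1
= 2 * (2 * (2 * (2 * (2 * (2 * (2 * (2 * (2 * (2 * hanoi(2) + 1) + 1) + 1) + 1) + 1) + 1) + 1) + 1) + 1) + 1
= 2 * (2 * (2 * (2 * (2 * (2 * (2 * (2 * (2 * (2 * (2 * hanoi(1) + 1) + 1) + 1) + 1) + 1) + 1) + 1) + 1) + 1) + 1) + 1
Now compute bottom-up:
hanoi(1) = 1
hanoi(2) = 2 * 1 + 1 = 3
hanoi(3) = 2 * 3 + 1 = 7
hanoi(4) = 2 * 7 + 1 = 15
hanoi(5) = 2 * 15 + 1 = 31
hanoi(6) = 2 * 31 + 1 = 63
hanoi(7) = 2 * 63 + 1 = 127
hanoi(8) = 2 * 127 + 1 = 255
hanoi(9) = 2 * 255 + 1 = 511
hanoi(10) = 2 * 511 + 1 = 1023
hanoi(11) = 2 * 1023 + 1 = 2047
hanoi(12) = 2 * 2047 + 1 = 4095
= 4095


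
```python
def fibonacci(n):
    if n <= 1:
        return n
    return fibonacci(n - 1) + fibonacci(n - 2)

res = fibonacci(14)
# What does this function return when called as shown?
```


fibonacci(14)
= fibonacci(13) + fibonacci(12)
= (fibonacci(12) + fibonacci(11)) + fibonacci(12)
Computing bottom-up: fibonacci(0)=0, fibonacci(1)=1, fibonacci(2)=1, fibonacci(3)=2, fibonacci(4)=3, fibonacci(5)=5, fibonacci(6)=8, fibonacci(7)=13, fibonacci(8)=21, fibonacci(9)=34, fibonacci(10)=55, fibonacci(11)=89, fibonacci(12)=144, fibonacci(13)=233, fibonacci(14)=377
= 377


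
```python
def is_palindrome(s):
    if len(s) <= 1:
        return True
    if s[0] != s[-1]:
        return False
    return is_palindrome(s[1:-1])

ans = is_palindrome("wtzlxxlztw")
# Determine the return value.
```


is_palindrome("wtzlxxlztw")
"wtzlxxlztw": s[0]='w' == s[-1]='w' -> is_palindrome("tzlxxlzt")
"tzlxxlzt": s[0]='t' == s[-1]='t' -> is_palindrome("zlxxlz")
"zlxxlz": s[0]='z' == s[-1]='z' -> is_palindrome("lxxl")
"lxxl": s[0]='l' == s[-1]='l' -> is_palindrome("xx")
"xx": s[0]='x' == s[-1]='x' -> is_palindrome("")
"": len <= 1 -> True
= True


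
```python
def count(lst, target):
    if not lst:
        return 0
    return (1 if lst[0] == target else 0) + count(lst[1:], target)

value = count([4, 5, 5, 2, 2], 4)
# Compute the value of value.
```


count([4, 5, 5, 2, 2], 4)
lst[0]=4 == 4: 1 + count([5, 5, 2, 2], 4)
lst[0]=5 != 4: 0 + count([5, 2, 2], 4)
lst[0]=5 != 4: 0 + count([2, 2], 4)
lst[0]=2 != 4: 0 + count([2], 4)
lst[0]=2 != 4: 0 + count([], 4)
= 1


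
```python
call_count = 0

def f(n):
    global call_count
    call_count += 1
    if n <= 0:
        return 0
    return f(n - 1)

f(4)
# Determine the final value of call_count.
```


f(4) calls f(3) calls ... calls f(0)
Total calls: 4 + 1 (for base case) = 5


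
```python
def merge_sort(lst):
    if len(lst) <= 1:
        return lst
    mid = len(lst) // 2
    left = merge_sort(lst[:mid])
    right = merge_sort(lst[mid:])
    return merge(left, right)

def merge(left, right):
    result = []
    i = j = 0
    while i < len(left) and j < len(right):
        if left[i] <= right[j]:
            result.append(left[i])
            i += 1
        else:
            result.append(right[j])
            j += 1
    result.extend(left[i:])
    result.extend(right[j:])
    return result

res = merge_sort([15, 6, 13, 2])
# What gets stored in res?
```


merge_sort([15, 6, 13, 2])
Split into [15, 6] and [13, 2]
Left sorted: [6, 15]
Right sorted: [2, 13]
Merge [6, 15] and [2, 13]
= [2, 6, 13, 15]


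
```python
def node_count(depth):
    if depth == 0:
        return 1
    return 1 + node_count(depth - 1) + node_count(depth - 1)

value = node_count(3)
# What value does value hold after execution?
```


node_count(3)
= 1 + node_count(2) + node_count(2)
= 1 + 2 * node_count(2)
node_count(k) = 2^(k+1) - 1
node_count(0) = 1
node_count(1) = 3
node_count(2) = 7
node_count(3) = 15
node_count(3) = 2^4 - 1 = 15


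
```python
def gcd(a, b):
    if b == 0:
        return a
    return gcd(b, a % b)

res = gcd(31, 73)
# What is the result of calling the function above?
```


gcd(31, 73)
= gcd(73, 31 % 73) = gcd(73, 31)
= gcd(31, 73 % 31) = gcd(31, 11)
= gcd(11, 31 % 11) = gcd(11, 9)
= gcd(9, 11 % 9) = gcd(9, 2)
= gcd(2, 9 % 2) = gcd(2, 1)
= gcd(1, 2 % 1) = gcd(1, 0)
b == 0, return a = 1


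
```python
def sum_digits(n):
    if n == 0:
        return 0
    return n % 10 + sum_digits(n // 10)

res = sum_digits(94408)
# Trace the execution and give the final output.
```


sum_digits(94408)
= 8 + sum_digits(9440)
= 8 + 0 + sum_digits(944)
= 8 + 0 + 4 + sum_digits(94)
= 8 + 0 + 4 + 4 + sum_digits(9)
= 8 + 0 + 4 + 4 + 9 + sum_digits(0)
= 8 + 0 + 4 + 4 + 9 + 0
= 25


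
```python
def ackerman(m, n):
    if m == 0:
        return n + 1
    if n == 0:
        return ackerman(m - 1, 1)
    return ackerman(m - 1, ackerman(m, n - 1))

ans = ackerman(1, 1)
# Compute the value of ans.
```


ackerman(1, 1)
= ackerman(0, ackerman(1, 0))
First compute ackerman(1, 0) = 2
= ackerman(0, 2)
= 3


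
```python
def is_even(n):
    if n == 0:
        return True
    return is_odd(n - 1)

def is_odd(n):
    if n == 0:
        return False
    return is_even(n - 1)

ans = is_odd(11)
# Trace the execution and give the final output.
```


is_odd(11)
= is_even(10)
= is_odd(9)
= is_even(8)
= is_odd(7)
= is_even(6)
= is_odd(5)
= is_even(4)
= is_odd(3)
= is_even(2)
= is_odd(1)
= is_even(0)
n == 0: return True
= True


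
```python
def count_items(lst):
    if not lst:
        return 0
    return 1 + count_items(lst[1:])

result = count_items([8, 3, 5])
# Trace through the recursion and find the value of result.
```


count_items([8, 3, 5])
= 1 + count_items([3, 5])
= 1 + 1 + count_items([5])
= 1 + 1 + 1 + count_items([])
= 1 + 1 + 1 + 0
= 3


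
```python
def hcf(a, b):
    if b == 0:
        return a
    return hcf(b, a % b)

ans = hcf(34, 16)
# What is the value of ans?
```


hcf(34, 16)
= hcf(16, 34 % 16) = hcf(16, 2)
= hcf(2, 16 % 2) = hcf(2, 0)
b == 0, return a = 2


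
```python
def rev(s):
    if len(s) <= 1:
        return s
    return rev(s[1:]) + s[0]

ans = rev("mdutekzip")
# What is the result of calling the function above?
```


rev("mdutekzip")
= rev("dutekzip") + "m"
= rev("utekzip") + "d" + "m"
= rev("tekzip") + "u" + "d" + "m"
= rev("ekzip") + "t" + "u" + "d" + "m"
= rev("kzip") + "e" + "t" + "u" + "d" + "m"
= rev("zip") + "k" + "e" + "t" + "u" + "d" + "m"
= rev("ip") + "z" + "k" + "e" + "t" + "u" + "d" + "m"
= rev("p") + "i" + "z" + "k" + "e" + "t" + "u" + "d" + "m"
= "p" + "i" + "z" + "k" + "e" + "t" + "u" + "d" + "m"
= "pizketudm"


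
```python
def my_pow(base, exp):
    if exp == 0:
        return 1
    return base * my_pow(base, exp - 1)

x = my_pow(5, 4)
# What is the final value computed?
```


my_pow(5, 4)
= 5 * my_pow(5, 3)
= 5 * 5 * my_pow(5, 2)
= 5 * 5 * 5 * my_pow(5, 1)
= 5 * 5 * 5 * 5 * my_pow(5, 0)
= 5 * 5 * 5 * 5 * 1
= 625


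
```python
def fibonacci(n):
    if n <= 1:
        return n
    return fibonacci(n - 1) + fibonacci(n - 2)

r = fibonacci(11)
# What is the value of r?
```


fibonacci(11)
= fibonacci(10) + fibonacci(9)
= (fibonacci(9) + fibonacci(8)) + fibonacci(9)
Computing bottom-up: fibonacci(0)=0, fibonacci(1)=1, fibonacci(2)=1, fibonacci(3)=2, fibonacci(4)=3, fibonacci(5)=5, fibonacci(6)=8, fibonacci(7)=13, fibonacci(8)=21, fibonacci(9)=34, fibonacci(10)=55, fibonacci(11)=89
= 89


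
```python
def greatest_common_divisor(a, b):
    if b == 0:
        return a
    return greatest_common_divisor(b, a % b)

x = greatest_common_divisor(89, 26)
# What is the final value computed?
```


greatest_common_divisor(89, 26)
= greatest_common_divisor(26, 89 % 26) = greatest_common_divisor(26, 11)
= greatest_common_divisor(11, 26 % 11) = greatest_common_divisor(11, 4)
= greatest_common_divisor(4, 11 % 4) = greatest_common_divisor(4, 3)
= greatest_common_divisor(3, 4 % 3) = greatest_common_divisor(3, 1)
= greatest_common_divisor(1, 3 % 1) = greatest_common_divisor(1, 0)
b == 0, return a = 1


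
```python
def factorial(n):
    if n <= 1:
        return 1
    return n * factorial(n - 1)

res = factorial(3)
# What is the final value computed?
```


factorial(3)
= 3 * factorial(2)
= 3 * 2 * factorial(1)
= 3 * 2 * 1
= 6


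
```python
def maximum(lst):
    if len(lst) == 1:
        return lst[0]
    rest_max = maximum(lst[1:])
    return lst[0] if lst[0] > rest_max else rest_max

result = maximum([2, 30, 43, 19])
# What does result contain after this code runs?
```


maximum([2, 30, 43, 19])
= compare 2 with maximum([30, 43, 19])
= compare 30 with maximum([43, 19])
= compare 43 with maximum([19])
Base: maximum([19]) = 19
compare 43 with 19: max = 43
compare 30 with 43: max = 43
compare 2 with 43: max = 43
= 43
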